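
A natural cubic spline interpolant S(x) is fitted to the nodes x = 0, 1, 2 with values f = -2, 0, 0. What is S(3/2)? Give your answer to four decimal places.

0.1875

Put M_i = S'' at the i-th knot. Here h = (1, 1) and Δ = (2, 0), so the interior equations h_(i-1)·M_(i-1) + 2(h_(i-1)+h_i)·M_i + h_i·M_(i+1) = 6(Δ_i − Δ_(i-1)) read
  1·M_0 + 4·M_1 + 1·M_2 = 6(Δ_1 - Δ_0) = -12
Natural end conditions: M_0 = M_2 = 0.
Solving the tridiagonal system: M_0 = 0, M_1 = -3, M_2 = 0.
On [1, 2], S(x) = 0 + 1·(x - 1) - 3/2·(x - 1)² + 1/2·(x - 1)³.
With (x - 1) = 1/2: S(3/2) = 3/16.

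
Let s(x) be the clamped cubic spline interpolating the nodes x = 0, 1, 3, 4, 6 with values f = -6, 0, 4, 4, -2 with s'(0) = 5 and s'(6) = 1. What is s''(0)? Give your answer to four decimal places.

5.5914

With m_i denoting the second derivative at x_i, h_i = 1, 2, 1, 2, and Δ_i = (y_(i+1) − y_i)/h_i = 6, 2, 0, -3:
  1·m_0 + 6·m_1 + 2·m_2 = 6(Δ_1 - Δ_0) = -24
  2·m_1 + 6·m_2 + 1·m_3 = 6(Δ_2 - Δ_1) = -12
  1·m_2 + 6·m_3 + 2·m_4 = 6(Δ_3 - Δ_2) = -18
Clamped end conditions give two more equations: 2h_0·m_0 + h_0·m_1 = 6(Δ_0 - s'(0)) = 6 and h_3·m_3 + 2h_3·m_4 = 6(s'(6) - Δ_3) = 24.
Forward elimination and back-substitution give m_0 = 520/93, m_1 = -482/93, m_2 = 70/93, m_3 = -572/93, m_4 = 844/93.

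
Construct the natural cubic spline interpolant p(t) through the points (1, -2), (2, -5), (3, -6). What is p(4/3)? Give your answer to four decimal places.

-3.1481

Let M_i = p''(x_i). Step sizes h_i = 1, 1; slopes of the chords Δ_i = (y_(i+1) - y_i)/h_i = -3, -1.
  1·M_0 + 4·M_1 + 1·M_2 = 6(Δ_1 - Δ_0) = 12
Natural end conditions: M_0 = M_2 = 0.
Hence M_0 = 0, M_1 = 3, M_2 = 0.
On [1, 2], p(t) = -2 - 7/2·(t - 1) + 0·(t - 1)² + 1/2·(t - 1)³.
With (t - 1) = 1/3: p(4/3) = -85/27.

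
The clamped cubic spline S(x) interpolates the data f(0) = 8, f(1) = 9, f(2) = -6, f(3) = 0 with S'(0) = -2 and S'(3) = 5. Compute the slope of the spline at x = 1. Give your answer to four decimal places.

Write M_i for S''(x_i). With h_i = 1, 1, 1 and divided differences Δ_i = 1, -15, 6, the continuity of S' gives the tridiagonal system
  1·M_0 + 4·M_1 + 1·M_2 = 6(Δ_1 - Δ_0) = -96
  1·M_1 + 4·M_2 + 1·M_3 = 6(Δ_2 - Δ_1) = 126
Clamped end conditions give two more equations: 2h_0·M_0 + h_0·M_1 = 6(Δ_0 - S'(0)) = 18 and h_2·M_2 + 2h_2·M_3 = 6(S'(3) - Δ_2) = -6.
Forward elimination and back-substitution give M_0 = 466/15, M_1 = -662/15, M_2 = 742/15, M_3 = -416/15.
On [1, 2], S'(x) = b_1 + 2c_1·(x - 1) + 3d_1·(x - 1)² with b_1 = Δ_1 - h_1(2M_1 + M_2)/6 = -128/15, c_1 = M_1/2 = -331/15, d_1 = (M_2 - M_1)/(6h_1) = 78/5. So S'(1) = -128/15.

-8.5333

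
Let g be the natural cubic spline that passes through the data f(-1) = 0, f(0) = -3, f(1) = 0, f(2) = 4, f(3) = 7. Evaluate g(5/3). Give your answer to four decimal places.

2.7738

Put σ_i = g'' at the i-th knot. Here h = (1, 1, 1, 1) and Δ = (-3, 3, 4, 3), so the interior equations h_(i-1)·σ_(i-1) + 2(h_(i-1)+h_i)·σ_i + h_i·σ_(i+1) = 6(Δ_i − Δ_(i-1)) read
  1·σ_0 + 4·σ_1 + 1·σ_2 = 6(Δ_1 - Δ_0) = 36
  1·σ_1 + 4·σ_2 + 1·σ_3 = 6(Δ_2 - Δ_1) = 6
  1·σ_2 + 4·σ_3 + 1·σ_4 = 6(Δ_3 - Δ_2) = -6
Natural end conditions: σ_0 = σ_4 = 0.
Solving: σ_0 = 0, σ_1 = 255/28, σ_2 = -3/7, σ_3 = -39/28, σ_4 = 0.
On [1, 2], g(x) = 0 + 35/8·(x - 1) - 3/14·(x - 1)² - 9/56·(x - 1)³.
With (x - 1) = 2/3: g(5/3) = 233/84.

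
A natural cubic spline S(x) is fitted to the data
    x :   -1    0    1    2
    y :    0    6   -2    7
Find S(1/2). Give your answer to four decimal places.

1.7750

Let M_i = S''(x_i). Step sizes h_i = 1, 1, 1; slopes of the chords Δ_i = (y_(i+1) - y_i)/h_i = 6, -8, 9.
  1·M_0 + 4·M_1 + 1·M_2 = 6(Δ_1 - Δ_0) = -84
  1·M_1 + 4·M_2 + 1·M_3 = 6(Δ_2 - Δ_1) = 102
Natural end conditions: M_0 = M_3 = 0.
Solving the tridiagonal system: M_0 = 0, M_1 = -146/5, M_2 = 164/5, M_3 = 0.
On [0, 1], S(x) = 6 - 56/15·x - 73/5·x² + 31/3·x³.
With x = 1/2: S(1/2) = 71/40.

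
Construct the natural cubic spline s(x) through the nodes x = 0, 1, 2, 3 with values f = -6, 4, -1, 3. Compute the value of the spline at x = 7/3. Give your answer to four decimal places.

-0.9259

Put m_i = s'' at the i-th knot. Here h = (1, 1, 1) and Δ = (10, -5, 4), so the interior equations h_(i-1)·m_(i-1) + 2(h_(i-1)+h_i)·m_i + h_i·m_(i+1) = 6(Δ_i − Δ_(i-1)) read
  1·m_0 + 4·m_1 + 1·m_2 = 6(Δ_1 - Δ_0) = -90
  1·m_1 + 4·m_2 + 1·m_3 = 6(Δ_2 - Δ_1) = 54
Natural end conditions: m_0 = m_3 = 0.
Solving the tridiagonal system: m_0 = 0, m_1 = -138/5, m_2 = 102/5, m_3 = 0.
On [2, 3], s(x) = -1 - 14/5·(x - 2) + 51/5·(x - 2)² - 17/5·(x - 2)³.
With (x - 2) = 1/3: s(7/3) = -25/27.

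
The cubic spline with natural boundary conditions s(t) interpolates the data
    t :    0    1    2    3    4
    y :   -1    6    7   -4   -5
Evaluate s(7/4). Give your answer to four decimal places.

With M_i denoting the second derivative at x_i, h_i = 1, 1, 1, 1, and Δ_i = (y_(i+1) − y_i)/h_i = 7, 1, -11, -1:
  1·M_0 + 4·M_1 + 1·M_2 = 6(Δ_1 - Δ_0) = -36
  1·M_1 + 4·M_2 + 1·M_3 = 6(Δ_2 - Δ_1) = -72
  1·M_2 + 4·M_3 + 1·M_4 = 6(Δ_3 - Δ_2) = 60
Natural end conditions: M_0 = M_4 = 0.
Hence M_0 = 0, M_1 = -24/7, M_2 = -156/7, M_3 = 144/7, M_4 = 0.
On [1, 2], s(t) = 6 + 41/7·(t - 1) - 12/7·(t - 1)² - 22/7·(t - 1)³.
With (t - 1) = 3/4: s(7/4) = 1815/224.

8.1027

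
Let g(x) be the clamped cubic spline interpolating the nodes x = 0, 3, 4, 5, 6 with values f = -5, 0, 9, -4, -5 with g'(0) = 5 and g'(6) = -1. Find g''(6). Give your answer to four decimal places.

-16.7407

Let M_i = g''(x_i). Step sizes h_i = 3, 1, 1, 1; slopes of the chords Δ_i = (y_(i+1) - y_i)/h_i = 5/3, 9, -13, -1.
  3·M_0 + 8·M_1 + 1·M_2 = 6(Δ_1 - Δ_0) = 44
  1·M_1 + 4·M_2 + 1·M_3 = 6(Δ_2 - Δ_1) = -132
  1·M_2 + 4·M_3 + 1·M_4 = 6(Δ_3 - Δ_2) = 72
Clamped end conditions give two more equations: 2h_0·M_0 + h_0·M_1 = 6(Δ_0 - g'(0)) = -20 and h_3·M_3 + 2h_3·M_4 = 6(g'(6) - Δ_3) = 0.
Forward elimination and back-substitution give M_0 = -296/27, M_1 = 412/27, M_2 = -1220/27, M_3 = 904/27, M_4 = -452/27.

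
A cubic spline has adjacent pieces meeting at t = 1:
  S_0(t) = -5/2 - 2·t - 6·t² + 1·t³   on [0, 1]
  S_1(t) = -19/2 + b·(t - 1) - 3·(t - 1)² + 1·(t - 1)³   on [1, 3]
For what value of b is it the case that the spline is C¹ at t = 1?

-11

S_0'(t) = -2 - 12·t + 3·t², so S_0'(1) = -11. On the right, S_1'(1) = b, so b = -11.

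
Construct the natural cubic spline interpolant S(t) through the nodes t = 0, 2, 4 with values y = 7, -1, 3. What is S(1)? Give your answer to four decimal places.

With M_i denoting the second derivative at x_i, h_i = 2, 2, and Δ_i = (y_(i+1) − y_i)/h_i = -4, 2:
  2·M_0 + 8·M_1 + 2·M_2 = 6(Δ_1 - Δ_0) = 36
Natural end conditions: M_0 = M_2 = 0.
Solving the tridiagonal system: M_0 = 0, M_1 = 9/2, M_2 = 0.
On [0, 2], S(t) = 7 - 11/2·t + 0·t² + 3/8·t³.
With t = 1: S(1) = 15/8.

1.8750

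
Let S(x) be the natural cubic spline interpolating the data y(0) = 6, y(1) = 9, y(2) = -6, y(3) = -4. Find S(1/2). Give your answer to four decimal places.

Put M_i = S'' at the i-th knot. Here h = (1, 1, 1) and Δ = (3, -15, 2), so the interior equations h_(i-1)·M_(i-1) + 2(h_(i-1)+h_i)·M_i + h_i·M_(i+1) = 6(Δ_i − Δ_(i-1)) read
  1·M_0 + 4·M_1 + 1·M_2 = 6(Δ_1 - Δ_0) = -108
  1·M_1 + 4·M_2 + 1·M_3 = 6(Δ_2 - Δ_1) = 102
Natural end conditions: M_0 = M_3 = 0.
Forward elimination and back-substitution give M_0 = 0, M_1 = -178/5, M_2 = 172/5, M_3 = 0.
On [0, 1], S(x) = 6 + 134/15·x + 0·x² - 89/15·x³.
With x = 1/2: S(1/2) = 389/40.

9.7250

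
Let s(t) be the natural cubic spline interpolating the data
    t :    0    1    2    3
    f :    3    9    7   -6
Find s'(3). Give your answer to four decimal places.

-15.4000

With m_i denoting the second derivative at x_i, h_i = 1, 1, 1, and Δ_i = (y_(i+1) − y_i)/h_i = 6, -2, -13:
  1·m_0 + 4·m_1 + 1·m_2 = 6(Δ_1 - Δ_0) = -48
  1·m_1 + 4·m_2 + 1·m_3 = 6(Δ_2 - Δ_1) = -66
Natural end conditions: m_0 = m_3 = 0.
Solving the tridiagonal system: m_0 = 0, m_1 = -42/5, m_2 = -72/5, m_3 = 0.
On [2, 3], s'(t) = b_2 + 2c_2·(t - 2) + 3d_2·(t - 2)² with b_2 = Δ_2 - h_2(2m_2 + m_3)/6 = -41/5, c_2 = m_2/2 = -36/5, d_2 = (m_3 - m_2)/(6h_2) = 12/5. So s'(3) = -77/5.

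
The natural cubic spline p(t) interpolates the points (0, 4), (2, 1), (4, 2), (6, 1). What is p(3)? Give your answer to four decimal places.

Put M_i = p'' at the i-th knot. Here h = (2, 2, 2) and Δ = (-3/2, 1/2, -1/2), so the interior equations h_(i-1)·M_(i-1) + 2(h_(i-1)+h_i)·M_i + h_i·M_(i+1) = 6(Δ_i − Δ_(i-1)) read
  2·M_0 + 8·M_1 + 2·M_2 = 6(Δ_1 - Δ_0) = 12
  2·M_1 + 8·M_2 + 2·M_3 = 6(Δ_2 - Δ_1) = -6
Natural end conditions: M_0 = M_3 = 0.
Forward elimination and back-substitution give M_0 = 0, M_1 = 9/5, M_2 = -6/5, M_3 = 0.
On [2, 4], p(t) = 1 - 3/10·(t - 2) + 9/10·(t - 2)² - 1/4·(t - 2)³.
With (t - 2) = 1: p(3) = 27/20.

1.3500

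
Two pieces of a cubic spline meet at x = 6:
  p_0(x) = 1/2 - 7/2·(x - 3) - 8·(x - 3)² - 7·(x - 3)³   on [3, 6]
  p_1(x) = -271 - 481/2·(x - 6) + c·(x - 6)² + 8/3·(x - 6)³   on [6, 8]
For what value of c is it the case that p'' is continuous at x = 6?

p_0''(x) = -16 - 42·(x - 3), so p_0''(6) = -142. On the right, p_1''(6) = 2c, so c = -71.

-71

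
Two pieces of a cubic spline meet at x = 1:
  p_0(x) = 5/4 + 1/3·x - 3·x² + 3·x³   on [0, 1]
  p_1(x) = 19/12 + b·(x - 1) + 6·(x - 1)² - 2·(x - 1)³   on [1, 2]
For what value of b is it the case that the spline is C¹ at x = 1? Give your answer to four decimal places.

p_0'(x) = 1/3 - 6·x + 9·x², so p_0'(1) = 10/3. On the right, p_1'(1) = b, so b = 10/3.

3.3333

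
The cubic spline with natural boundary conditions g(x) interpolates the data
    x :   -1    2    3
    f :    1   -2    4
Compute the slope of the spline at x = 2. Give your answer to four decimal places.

Write σ_i for g''(x_i). With h_i = 3, 1 and divided differences Δ_i = -1, 6, the continuity of g' gives the tridiagonal system
  3·σ_0 + 8·σ_1 + 1·σ_2 = 6(Δ_1 - Δ_0) = 42
Natural end conditions: σ_0 = σ_2 = 0.
Solving the tridiagonal system: σ_0 = 0, σ_1 = 21/4, σ_2 = 0.
On [2, 3], g'(x) = b_1 + 2c_1·(x - 2) + 3d_1·(x - 2)² with b_1 = Δ_1 - h_1(2σ_1 + σ_2)/6 = 17/4, c_1 = σ_1/2 = 21/8, d_1 = (σ_2 - σ_1)/(6h_1) = -7/8. So g'(2) = 17/4.

4.2500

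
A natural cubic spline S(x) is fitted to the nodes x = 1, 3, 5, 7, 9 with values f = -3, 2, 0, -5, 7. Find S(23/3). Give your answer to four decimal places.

-2.7196

With m_i denoting the second derivative at x_i, h_i = 2, 2, 2, 2, and Δ_i = (y_(i+1) − y_i)/h_i = 5/2, -1, -5/2, 6:
  2·m_0 + 8·m_1 + 2·m_2 = 6(Δ_1 - Δ_0) = -21
  2·m_1 + 8·m_2 + 2·m_3 = 6(Δ_2 - Δ_1) = -9
  2·m_2 + 8·m_3 + 2·m_4 = 6(Δ_3 - Δ_2) = 51
Natural end conditions: m_0 = m_4 = 0.
Forward elimination and back-substitution give m_0 = 0, m_1 = -57/28, m_2 = -33/14, m_3 = 195/28, m_4 = 0.
On [7, 9], S(x) = -5 + 19/14·(x - 7) + 195/56·(x - 7)² - 65/112·(x - 7)³.
With (x - 7) = 2/3: S(23/3) = -514/189.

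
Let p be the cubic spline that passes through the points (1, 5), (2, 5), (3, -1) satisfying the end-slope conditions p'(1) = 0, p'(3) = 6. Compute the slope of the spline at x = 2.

-6

With M_i denoting the second derivative at x_i, h_i = 1, 1, and Δ_i = (y_(i+1) − y_i)/h_i = 0, -6:
  1·M_0 + 4·M_1 + 1·M_2 = 6(Δ_1 - Δ_0) = -36
Clamped end conditions give two more equations: 2h_0·M_0 + h_0·M_1 = 6(Δ_0 - p'(1)) = 0 and h_1·M_1 + 2h_1·M_2 = 6(p'(3) - Δ_1) = 72.
Forward elimination and back-substitution give M_0 = 12, M_1 = -24, M_2 = 48.
On [2, 3], p'(x) = b_1 + 2c_1·(x - 2) + 3d_1·(x - 2)² with b_1 = Δ_1 - h_1(2M_1 + M_2)/6 = -6, c_1 = M_1/2 = -12, d_1 = (M_2 - M_1)/(6h_1) = 12. So p'(2) = -6.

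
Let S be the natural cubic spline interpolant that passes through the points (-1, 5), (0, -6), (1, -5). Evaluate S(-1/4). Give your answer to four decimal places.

-4.2344

Write M_i for S''(x_i). With h_i = 1, 1 and divided differences Δ_i = -11, 1, the continuity of S' gives the tridiagonal system
  1·M_0 + 4·M_1 + 1·M_2 = 6(Δ_1 - Δ_0) = 72
Natural end conditions: M_0 = M_2 = 0.
Solving the tridiagonal system: M_0 = 0, M_1 = 18, M_2 = 0.
On [-1, 0], S(x) = 5 - 14·(x + 1) + 0·(x + 1)² + 3·(x + 1)³.
With (x + 1) = 3/4: S(-1/4) = -271/64.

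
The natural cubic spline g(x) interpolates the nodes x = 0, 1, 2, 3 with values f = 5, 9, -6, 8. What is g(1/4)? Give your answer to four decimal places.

Write M_i for g''(x_i). With h_i = 1, 1, 1 and divided differences Δ_i = 4, -15, 14, the continuity of g' gives the tridiagonal system
  1·M_0 + 4·M_1 + 1·M_2 = 6(Δ_1 - Δ_0) = -114
  1·M_1 + 4·M_2 + 1·M_3 = 6(Δ_2 - Δ_1) = 174
Natural end conditions: M_0 = M_3 = 0.
Hence M_0 = 0, M_1 = -42, M_2 = 54, M_3 = 0.
On [0, 1], g(x) = 5 + 11·x + 0·x² - 7·x³.
With x = 1/4: g(1/4) = 489/64.

7.6406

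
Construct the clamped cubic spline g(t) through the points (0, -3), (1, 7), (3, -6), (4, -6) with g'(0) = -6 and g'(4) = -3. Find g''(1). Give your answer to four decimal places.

-34.4571

Let M_i = g''(x_i). Step sizes h_i = 1, 2, 1; slopes of the chords Δ_i = (y_(i+1) - y_i)/h_i = 10, -13/2, 0.
  1·M_0 + 6·M_1 + 2·M_2 = 6(Δ_1 - Δ_0) = -99
  2·M_1 + 6·M_2 + 1·M_3 = 6(Δ_2 - Δ_1) = 39
Clamped end conditions give two more equations: 2h_0·M_0 + h_0·M_1 = 6(Δ_0 - g'(0)) = 96 and h_2·M_2 + 2h_2·M_3 = 6(g'(4) - Δ_2) = -18.
Hence M_0 = 2283/35, M_1 = -1206/35, M_2 = 744/35, M_3 = -687/35.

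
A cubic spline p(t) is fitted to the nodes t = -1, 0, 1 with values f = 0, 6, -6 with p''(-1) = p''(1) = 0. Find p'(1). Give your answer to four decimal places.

-16.5000

With σ_i denoting the second derivative at x_i, h_i = 1, 1, and Δ_i = (y_(i+1) − y_i)/h_i = 6, -12:
  1·σ_0 + 4·σ_1 + 1·σ_2 = 6(Δ_1 - Δ_0) = -108
Natural end conditions: σ_0 = σ_2 = 0.
Hence σ_0 = 0, σ_1 = -27, σ_2 = 0.
On [0, 1], p'(t) = b_1 + 2c_1·t + 3d_1·t² with b_1 = Δ_1 - h_1(2σ_1 + σ_2)/6 = -3, c_1 = σ_1/2 = -27/2, d_1 = (σ_2 - σ_1)/(6h_1) = 9/2. So p'(1) = -33/2.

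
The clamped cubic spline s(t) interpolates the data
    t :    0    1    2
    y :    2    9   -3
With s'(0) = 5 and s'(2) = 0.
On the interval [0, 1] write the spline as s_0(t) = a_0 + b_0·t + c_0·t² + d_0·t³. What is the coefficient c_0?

Write σ_i for s''(x_i). With h_i = 1, 1 and divided differences Δ_i = 7, -12, the continuity of s' gives the tridiagonal system
  1·σ_0 + 4·σ_1 + 1·σ_2 = 6(Δ_1 - Δ_0) = -114
Clamped end conditions give two more equations: 2h_0·σ_0 + h_0·σ_1 = 6(Δ_0 - s'(0)) = 12 and h_1·σ_1 + 2h_1·σ_2 = 6(s'(2) - Δ_1) = 72.
Solving: σ_0 = 32, σ_1 = -52, σ_2 = 62.
On [0, 1], with s_0(t) = a_0 + b_0·t + c_0·t² + d_0·t³: c_0 = σ_0/2 = 16, d_0 = (σ_1 - σ_0)/(6h_0) = -14, b_0 = Δ_0 - h_0(2σ_0 + σ_1)/6 = 5.

16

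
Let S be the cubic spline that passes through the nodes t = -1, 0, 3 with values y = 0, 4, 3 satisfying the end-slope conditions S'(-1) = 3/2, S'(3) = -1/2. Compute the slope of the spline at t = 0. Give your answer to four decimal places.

3.8750

With M_i denoting the second derivative at x_i, h_i = 1, 3, and Δ_i = (y_(i+1) − y_i)/h_i = 4, -1/3:
  1·M_0 + 8·M_1 + 3·M_2 = 6(Δ_1 - Δ_0) = -26
Clamped end conditions give two more equations: 2h_0·M_0 + h_0·M_1 = 6(Δ_0 - S'(-1)) = 15 and h_1·M_1 + 2h_1·M_2 = 6(S'(3) - Δ_1) = -1.
Solving: M_0 = 41/4, M_1 = -11/2, M_2 = 31/12.
On [0, 3], S'(t) = b_1 + 2c_1·t + 3d_1·t² with b_1 = Δ_1 - h_1(2M_1 + M_2)/6 = 31/8, c_1 = M_1/2 = -11/4, d_1 = (M_2 - M_1)/(6h_1) = 97/216. So S'(0) = 31/8.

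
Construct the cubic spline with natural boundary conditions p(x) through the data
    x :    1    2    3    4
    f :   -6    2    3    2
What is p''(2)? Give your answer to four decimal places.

-10.4000

Let m_i = p''(x_i). Step sizes h_i = 1, 1, 1; slopes of the chords Δ_i = (y_(i+1) - y_i)/h_i = 8, 1, -1.
  1·m_0 + 4·m_1 + 1·m_2 = 6(Δ_1 - Δ_0) = -42
  1·m_1 + 4·m_2 + 1·m_3 = 6(Δ_2 - Δ_1) = -12
Natural end conditions: m_0 = m_3 = 0.
Solving the tridiagonal system: m_0 = 0, m_1 = -52/5, m_2 = -2/5, m_3 = 0.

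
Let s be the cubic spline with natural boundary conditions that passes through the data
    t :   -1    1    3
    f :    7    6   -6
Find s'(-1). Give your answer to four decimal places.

0.8750

With M_i denoting the second derivative at x_i, h_i = 2, 2, and Δ_i = (y_(i+1) − y_i)/h_i = -1/2, -6:
  2·M_0 + 8·M_1 + 2·M_2 = 6(Δ_1 - Δ_0) = -33
Natural end conditions: M_0 = M_2 = 0.
Solving: M_0 = 0, M_1 = -33/8, M_2 = 0.
On [-1, 1], s'(t) = b_0 + 2c_0·(t + 1) + 3d_0·(t + 1)² with b_0 = Δ_0 - h_0(2M_0 + M_1)/6 = 7/8, c_0 = M_0/2 = 0, d_0 = (M_1 - M_0)/(6h_0) = -11/32. So s'(-1) = 7/8.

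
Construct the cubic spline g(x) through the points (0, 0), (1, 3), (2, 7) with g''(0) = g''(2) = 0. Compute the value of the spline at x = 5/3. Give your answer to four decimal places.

5.5926

Write σ_i for g''(x_i). With h_i = 1, 1 and divided differences Δ_i = 3, 4, the continuity of g' gives the tridiagonal system
  1·σ_0 + 4·σ_1 + 1·σ_2 = 6(Δ_1 - Δ_0) = 6
Natural end conditions: σ_0 = σ_2 = 0.
Solving: σ_0 = 0, σ_1 = 3/2, σ_2 = 0.
On [1, 2], g(x) = 3 + 7/2·(x - 1) + 3/4·(x - 1)² - 1/4·(x - 1)³.
With (x - 1) = 2/3: g(5/3) = 151/27.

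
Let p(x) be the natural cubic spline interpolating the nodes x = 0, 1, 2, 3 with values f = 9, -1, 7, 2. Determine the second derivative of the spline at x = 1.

34

Let M_i = p''(x_i). Step sizes h_i = 1, 1, 1; slopes of the chords Δ_i = (y_(i+1) - y_i)/h_i = -10, 8, -5.
  1·M_0 + 4·M_1 + 1·M_2 = 6(Δ_1 - Δ_0) = 108
  1·M_1 + 4·M_2 + 1·M_3 = 6(Δ_2 - Δ_1) = -78
Natural end conditions: M_0 = M_3 = 0.
Solving the tridiagonal system: M_0 = 0, M_1 = 34, M_2 = -28, M_3 = 0.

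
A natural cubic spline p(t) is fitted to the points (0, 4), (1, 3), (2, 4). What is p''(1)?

3

Write m_i for p''(x_i). With h_i = 1, 1 and divided differences Δ_i = -1, 1, the continuity of p' gives the tridiagonal system
  1·m_0 + 4·m_1 + 1·m_2 = 6(Δ_1 - Δ_0) = 12
Natural end conditions: m_0 = m_2 = 0.
Solving: m_0 = 0, m_1 = 3, m_2 = 0.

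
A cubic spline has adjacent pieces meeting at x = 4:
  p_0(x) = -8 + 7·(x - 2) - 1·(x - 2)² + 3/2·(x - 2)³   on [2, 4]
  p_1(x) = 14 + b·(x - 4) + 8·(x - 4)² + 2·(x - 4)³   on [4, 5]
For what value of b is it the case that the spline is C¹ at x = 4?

21

p_0'(x) = 7 - 2·(x - 2) + 9/2·(x - 2)², so p_0'(4) = 21. On the right, p_1'(4) = b, so b = 21.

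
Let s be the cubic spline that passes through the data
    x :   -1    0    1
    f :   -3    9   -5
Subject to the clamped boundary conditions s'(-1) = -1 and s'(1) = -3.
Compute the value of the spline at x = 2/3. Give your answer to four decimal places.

Put M_i = s'' at the i-th knot. Here h = (1, 1) and Δ = (12, -14), so the interior equations h_(i-1)·M_(i-1) + 2(h_(i-1)+h_i)·M_i + h_i·M_(i+1) = 6(Δ_i − Δ_(i-1)) read
  1·M_0 + 4·M_1 + 1·M_2 = 6(Δ_1 - Δ_0) = -156
Clamped end conditions give two more equations: 2h_0·M_0 + h_0·M_1 = 6(Δ_0 - s'(-1)) = 78 and h_1·M_1 + 2h_1·M_2 = 6(s'(1) - Δ_1) = 66.
Forward elimination and back-substitution give M_0 = 77, M_1 = -76, M_2 = 71.
On [0, 1], s(x) = 9 - 1/2·x - 38·x² + 49/2·x³.
With x = 2/3: s(2/3) = -26/27.

-0.9630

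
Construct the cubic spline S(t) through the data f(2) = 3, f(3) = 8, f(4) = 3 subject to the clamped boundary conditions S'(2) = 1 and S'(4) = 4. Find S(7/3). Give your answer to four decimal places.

4.5370

Put m_i = S'' at the i-th knot. Here h = (1, 1) and Δ = (5, -5), so the interior equations h_(i-1)·m_(i-1) + 2(h_(i-1)+h_i)·m_i + h_i·m_(i+1) = 6(Δ_i − Δ_(i-1)) read
  1·m_0 + 4·m_1 + 1·m_2 = 6(Δ_1 - Δ_0) = -60
Clamped end conditions give two more equations: 2h_0·m_0 + h_0·m_1 = 6(Δ_0 - S'(2)) = 24 and h_1·m_1 + 2h_1·m_2 = 6(S'(4) - Δ_1) = 54.
Forward elimination and back-substitution give m_0 = 57/2, m_1 = -33, m_2 = 87/2.
On [2, 3], S(t) = 3 + 1·(t - 2) + 57/4·(t - 2)² - 41/4·(t - 2)³.
With (t - 2) = 1/3: S(7/3) = 245/54.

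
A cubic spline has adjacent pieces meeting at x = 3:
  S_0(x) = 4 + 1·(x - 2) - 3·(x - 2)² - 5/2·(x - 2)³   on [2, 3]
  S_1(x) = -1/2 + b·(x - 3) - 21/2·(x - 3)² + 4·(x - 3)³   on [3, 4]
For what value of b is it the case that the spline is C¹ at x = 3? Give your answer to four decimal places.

-12.5000

S_0'(x) = 1 - 6·(x - 2) - 15/2·(x - 2)², so S_0'(3) = -25/2. On the right, S_1'(3) = b, so b = -25/2.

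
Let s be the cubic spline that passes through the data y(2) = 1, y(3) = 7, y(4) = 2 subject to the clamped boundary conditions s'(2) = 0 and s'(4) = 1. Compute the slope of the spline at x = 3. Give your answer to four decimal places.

0.5000

Let σ_i = s''(x_i). Step sizes h_i = 1, 1; slopes of the chords Δ_i = (y_(i+1) - y_i)/h_i = 6, -5.
  1·σ_0 + 4·σ_1 + 1·σ_2 = 6(Δ_1 - Δ_0) = -66
Clamped end conditions give two more equations: 2h_0·σ_0 + h_0·σ_1 = 6(Δ_0 - s'(2)) = 36 and h_1·σ_1 + 2h_1·σ_2 = 6(s'(4) - Δ_1) = 36.
Solving: σ_0 = 35, σ_1 = -34, σ_2 = 35.
On [3, 4], s'(x) = b_1 + 2c_1·(x - 3) + 3d_1·(x - 3)² with b_1 = Δ_1 - h_1(2σ_1 + σ_2)/6 = 1/2, c_1 = σ_1/2 = -17, d_1 = (σ_2 - σ_1)/(6h_1) = 23/2. So s'(3) = 1/2.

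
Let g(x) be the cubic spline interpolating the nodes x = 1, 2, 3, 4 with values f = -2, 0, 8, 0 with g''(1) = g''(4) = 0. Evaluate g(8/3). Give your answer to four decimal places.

Put M_i = g'' at the i-th knot. Here h = (1, 1, 1) and Δ = (2, 8, -8), so the interior equations h_(i-1)·M_(i-1) + 2(h_(i-1)+h_i)·M_i + h_i·M_(i+1) = 6(Δ_i − Δ_(i-1)) read
  1·M_0 + 4·M_1 + 1·M_2 = 6(Δ_1 - Δ_0) = 36
  1·M_1 + 4·M_2 + 1·M_3 = 6(Δ_2 - Δ_1) = -96
Natural end conditions: M_0 = M_3 = 0.
Forward elimination and back-substitution give M_0 = 0, M_1 = 16, M_2 = -28, M_3 = 0.
On [2, 3], g(x) = 0 + 22/3·(x - 2) + 8·(x - 2)² - 22/3·(x - 2)³.
With (x - 2) = 2/3: g(8/3) = 508/81.

6.2716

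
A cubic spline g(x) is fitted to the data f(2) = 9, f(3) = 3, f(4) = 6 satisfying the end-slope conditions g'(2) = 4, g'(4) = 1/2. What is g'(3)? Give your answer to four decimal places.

-3.3750

With σ_i denoting the second derivative at x_i, h_i = 1, 1, and Δ_i = (y_(i+1) − y_i)/h_i = -6, 3:
  1·σ_0 + 4·σ_1 + 1·σ_2 = 6(Δ_1 - Δ_0) = 54
Clamped end conditions give two more equations: 2h_0·σ_0 + h_0·σ_1 = 6(Δ_0 - g'(2)) = -60 and h_1·σ_1 + 2h_1·σ_2 = 6(g'(4) - Δ_1) = -15.
Solving the tridiagonal system: σ_0 = -181/4, σ_1 = 61/2, σ_2 = -91/4.
On [3, 4], g'(x) = b_1 + 2c_1·(x - 3) + 3d_1·(x - 3)² with b_1 = Δ_1 - h_1(2σ_1 + σ_2)/6 = -27/8, c_1 = σ_1/2 = 61/4, d_1 = (σ_2 - σ_1)/(6h_1) = -71/8. So g'(3) = -27/8.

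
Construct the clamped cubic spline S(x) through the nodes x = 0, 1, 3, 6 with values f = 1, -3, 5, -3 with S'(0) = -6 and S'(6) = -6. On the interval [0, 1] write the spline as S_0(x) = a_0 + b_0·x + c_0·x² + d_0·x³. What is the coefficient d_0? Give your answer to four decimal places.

With σ_i denoting the second derivative at x_i, h_i = 1, 2, 3, and Δ_i = (y_(i+1) − y_i)/h_i = -4, 4, -8/3:
  1·σ_0 + 6·σ_1 + 2·σ_2 = 6(Δ_1 - Δ_0) = 48
  2·σ_1 + 10·σ_2 + 3·σ_3 = 6(Δ_2 - Δ_1) = -40
Clamped end conditions give two more equations: 2h_0·σ_0 + h_0·σ_1 = 6(Δ_0 - S'(0)) = 12 and h_2·σ_2 + 2h_2·σ_3 = 6(S'(6) - Δ_2) = -20.
Hence σ_0 = 64/57, σ_1 = 556/57, σ_2 = -332/57, σ_3 = -8/19.
On [0, 1], with S_0(x) = a_0 + b_0·x + c_0·x² + d_0·x³: c_0 = σ_0/2 = 32/57, d_0 = (σ_1 - σ_0)/(6h_0) = 82/57, b_0 = Δ_0 - h_0(2σ_0 + σ_1)/6 = -6.

1.4386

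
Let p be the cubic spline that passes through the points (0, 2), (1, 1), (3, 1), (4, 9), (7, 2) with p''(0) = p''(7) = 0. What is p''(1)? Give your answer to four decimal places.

-2.4400

With M_i denoting the second derivative at x_i, h_i = 1, 2, 1, 3, and Δ_i = (y_(i+1) − y_i)/h_i = -1, 0, 8, -7/3:
  1·M_0 + 6·M_1 + 2·M_2 = 6(Δ_1 - Δ_0) = 6
  2·M_1 + 6·M_2 + 1·M_3 = 6(Δ_2 - Δ_1) = 48
  1·M_2 + 8·M_3 + 3·M_4 = 6(Δ_3 - Δ_2) = -62
Natural end conditions: M_0 = M_4 = 0.
Forward elimination and back-substitution give M_0 = 0, M_1 = -61/25, M_2 = 258/25, M_3 = -226/25, M_4 = 0.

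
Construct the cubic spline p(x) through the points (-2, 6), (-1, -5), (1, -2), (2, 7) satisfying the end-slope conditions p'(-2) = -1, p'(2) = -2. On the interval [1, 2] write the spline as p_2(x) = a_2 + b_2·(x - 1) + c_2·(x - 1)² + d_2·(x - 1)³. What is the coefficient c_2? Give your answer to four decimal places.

Write M_i for p''(x_i). With h_i = 1, 2, 1 and divided differences Δ_i = -11, 3/2, 9, the continuity of p' gives the tridiagonal system
  1·M_0 + 6·M_1 + 2·M_2 = 6(Δ_1 - Δ_0) = 75
  2·M_1 + 6·M_2 + 1·M_3 = 6(Δ_2 - Δ_1) = 45
Clamped end conditions give two more equations: 2h_0·M_0 + h_0·M_1 = 6(Δ_0 - p'(-2)) = -60 and h_2·M_2 + 2h_2·M_3 = 6(p'(2) - Δ_2) = -66.
Forward elimination and back-substitution give M_0 = -1331/35, M_1 = 562/35, M_2 = 292/35, M_3 = -1301/35.
On [1, 2], with p_2(x) = a_2 + b_2·(x - 1) + c_2·(x - 1)² + d_2·(x - 1)³: c_2 = M_2/2 = 146/35, d_2 = (M_3 - M_2)/(6h_2) = -531/70, b_2 = Δ_2 - h_2(2M_2 + M_3)/6 = 869/70.

4.1714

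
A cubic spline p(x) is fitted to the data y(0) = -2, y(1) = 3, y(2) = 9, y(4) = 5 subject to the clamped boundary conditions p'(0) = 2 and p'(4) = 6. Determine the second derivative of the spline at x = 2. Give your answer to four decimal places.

Write M_i for p''(x_i). With h_i = 1, 1, 2 and divided differences Δ_i = 5, 6, -2, the continuity of p' gives the tridiagonal system
  1·M_0 + 4·M_1 + 1·M_2 = 6(Δ_1 - Δ_0) = 6
  1·M_1 + 6·M_2 + 2·M_3 = 6(Δ_2 - Δ_1) = -48
Clamped end conditions give two more equations: 2h_0·M_0 + h_0·M_1 = 6(Δ_0 - p'(0)) = 18 and h_2·M_2 + 2h_2·M_3 = 6(p'(4) - Δ_2) = 48.
Hence M_0 = 80/11, M_1 = 38/11, M_2 = -166/11, M_3 = 215/11.

-15.0909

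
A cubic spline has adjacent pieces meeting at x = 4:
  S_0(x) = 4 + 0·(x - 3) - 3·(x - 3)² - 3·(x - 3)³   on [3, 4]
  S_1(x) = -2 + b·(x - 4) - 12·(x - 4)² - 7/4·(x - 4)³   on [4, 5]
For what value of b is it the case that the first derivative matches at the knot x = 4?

-15

S_0'(x) = 0 - 6·(x - 3) - 9·(x - 3)², so S_0'(4) = -15. On the right, S_1'(4) = b, so b = -15.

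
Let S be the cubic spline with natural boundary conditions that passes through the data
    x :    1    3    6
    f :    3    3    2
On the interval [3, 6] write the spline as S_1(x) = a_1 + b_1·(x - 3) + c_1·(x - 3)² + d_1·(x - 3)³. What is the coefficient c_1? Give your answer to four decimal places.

-0.1000

Put M_i = S'' at the i-th knot. Here h = (2, 3) and Δ = (0, -1/3), so the interior equations h_(i-1)·M_(i-1) + 2(h_(i-1)+h_i)·M_i + h_i·M_(i+1) = 6(Δ_i − Δ_(i-1)) read
  2·M_0 + 10·M_1 + 3·M_2 = 6(Δ_1 - Δ_0) = -2
Natural end conditions: M_0 = M_2 = 0.
Hence M_0 = 0, M_1 = -1/5, M_2 = 0.
On [3, 6], with S_1(x) = a_1 + b_1·(x - 3) + c_1·(x - 3)² + d_1·(x - 3)³: c_1 = M_1/2 = -1/10, d_1 = (M_2 - M_1)/(6h_1) = 1/90, b_1 = Δ_1 - h_1(2M_1 + M_2)/6 = -2/15.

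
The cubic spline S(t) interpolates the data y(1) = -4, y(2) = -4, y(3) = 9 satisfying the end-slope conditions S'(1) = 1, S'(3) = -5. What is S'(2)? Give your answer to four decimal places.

Let M_i = S''(x_i). Step sizes h_i = 1, 1; slopes of the chords Δ_i = (y_(i+1) - y_i)/h_i = 0, 13.
  1·M_0 + 4·M_1 + 1·M_2 = 6(Δ_1 - Δ_0) = 78
Clamped end conditions give two more equations: 2h_0·M_0 + h_0·M_1 = 6(Δ_0 - S'(1)) = -6 and h_1·M_1 + 2h_1·M_2 = 6(S'(3) - Δ_1) = -108.
Hence M_0 = -51/2, M_1 = 45, M_2 = -153/2.
On [2, 3], S'(t) = b_1 + 2c_1·(t - 2) + 3d_1·(t - 2)² with b_1 = Δ_1 - h_1(2M_1 + M_2)/6 = 43/4, c_1 = M_1/2 = 45/2, d_1 = (M_2 - M_1)/(6h_1) = -81/4. So S'(2) = 43/4.

10.7500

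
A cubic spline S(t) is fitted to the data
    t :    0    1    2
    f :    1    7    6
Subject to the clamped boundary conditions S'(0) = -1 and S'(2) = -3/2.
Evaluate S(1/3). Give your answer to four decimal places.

Write M_i for S''(x_i). With h_i = 1, 1 and divided differences Δ_i = 6, -1, the continuity of S' gives the tridiagonal system
  1·M_0 + 4·M_1 + 1·M_2 = 6(Δ_1 - Δ_0) = -42
Clamped end conditions give two more equations: 2h_0·M_0 + h_0·M_1 = 6(Δ_0 - S'(0)) = 42 and h_1·M_1 + 2h_1·M_2 = 6(S'(2) - Δ_1) = -3.
Hence M_0 = 125/4, M_1 = -41/2, M_2 = 35/4.
On [0, 1], S(t) = 1 - 1·t + 125/8·t² - 69/8·t³.
With t = 1/3: S(1/3) = 25/12.

2.0833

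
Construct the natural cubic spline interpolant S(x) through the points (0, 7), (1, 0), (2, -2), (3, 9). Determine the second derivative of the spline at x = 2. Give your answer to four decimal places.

Let M_i = S''(x_i). Step sizes h_i = 1, 1, 1; slopes of the chords Δ_i = (y_(i+1) - y_i)/h_i = -7, -2, 11.
  1·M_0 + 4·M_1 + 1·M_2 = 6(Δ_1 - Δ_0) = 30
  1·M_1 + 4·M_2 + 1·M_3 = 6(Δ_2 - Δ_1) = 78
Natural end conditions: M_0 = M_3 = 0.
Forward elimination and back-substitution give M_0 = 0, M_1 = 14/5, M_2 = 94/5, M_3 = 0.

18.8000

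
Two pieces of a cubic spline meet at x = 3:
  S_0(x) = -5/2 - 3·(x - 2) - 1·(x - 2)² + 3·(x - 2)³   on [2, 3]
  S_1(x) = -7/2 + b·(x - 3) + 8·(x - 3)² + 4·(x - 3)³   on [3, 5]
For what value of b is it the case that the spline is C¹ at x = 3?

S_0'(x) = -3 - 2·(x - 2) + 9·(x - 2)², so S_0'(3) = 4. On the right, S_1'(3) = b, so b = 4.

4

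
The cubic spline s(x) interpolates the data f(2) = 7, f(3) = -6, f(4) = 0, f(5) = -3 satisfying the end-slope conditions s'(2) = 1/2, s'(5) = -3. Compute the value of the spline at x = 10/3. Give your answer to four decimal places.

Let M_i = s''(x_i). Step sizes h_i = 1, 1, 1; slopes of the chords Δ_i = (y_(i+1) - y_i)/h_i = -13, 6, -3.
  1·M_0 + 4·M_1 + 1·M_2 = 6(Δ_1 - Δ_0) = 114
  1·M_1 + 4·M_2 + 1·M_3 = 6(Δ_2 - Δ_1) = -54
Clamped end conditions give two more equations: 2h_0·M_0 + h_0·M_1 = 6(Δ_0 - s'(2)) = -81 and h_2·M_2 + 2h_2·M_3 = 6(s'(5) - Δ_2) = 0.
Solving the tridiagonal system: M_0 = -1004/15, M_1 = 793/15, M_2 = -458/15, M_3 = 229/15.
On [3, 4], s(x) = -6 - 98/15·(x - 3) + 793/30·(x - 3)² - 139/10·(x - 3)³.
With (x - 3) = 1/3: s(10/3) = -259/45.

-5.7556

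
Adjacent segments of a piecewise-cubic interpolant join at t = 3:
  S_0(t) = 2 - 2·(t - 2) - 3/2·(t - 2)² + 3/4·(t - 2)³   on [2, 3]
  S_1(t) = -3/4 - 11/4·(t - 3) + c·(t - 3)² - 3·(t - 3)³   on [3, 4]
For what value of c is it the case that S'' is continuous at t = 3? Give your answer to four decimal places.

0.7500

S_0''(t) = -3 + 9/2·(t - 2), so S_0''(3) = 3/2. On the right, S_1''(3) = 2c, so c = 3/4.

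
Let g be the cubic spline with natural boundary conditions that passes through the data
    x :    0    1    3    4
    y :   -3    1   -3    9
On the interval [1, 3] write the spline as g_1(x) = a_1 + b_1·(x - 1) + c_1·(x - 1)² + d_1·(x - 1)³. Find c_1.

With σ_i denoting the second derivative at x_i, h_i = 1, 2, 1, and Δ_i = (y_(i+1) − y_i)/h_i = 4, -2, 12:
  1·σ_0 + 6·σ_1 + 2·σ_2 = 6(Δ_1 - Δ_0) = -36
  2·σ_1 + 6·σ_2 + 1·σ_3 = 6(Δ_2 - Δ_1) = 84
Natural end conditions: σ_0 = σ_3 = 0.
Solving: σ_0 = 0, σ_1 = -12, σ_2 = 18, σ_3 = 0.
On [1, 3], with g_1(x) = a_1 + b_1·(x - 1) + c_1·(x - 1)² + d_1·(x - 1)³: c_1 = σ_1/2 = -6, d_1 = (σ_2 - σ_1)/(6h_1) = 5/2, b_1 = Δ_1 - h_1(2σ_1 + σ_2)/6 = 0.

-6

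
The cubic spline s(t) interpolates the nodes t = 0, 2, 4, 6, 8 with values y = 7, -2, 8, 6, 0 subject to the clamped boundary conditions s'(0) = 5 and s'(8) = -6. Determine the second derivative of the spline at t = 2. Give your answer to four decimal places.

With σ_i denoting the second derivative at x_i, h_i = 2, 2, 2, 2, and Δ_i = (y_(i+1) − y_i)/h_i = -9/2, 5, -1, -3:
  2·σ_0 + 8·σ_1 + 2·σ_2 = 6(Δ_1 - Δ_0) = 57
  2·σ_1 + 8·σ_2 + 2·σ_3 = 6(Δ_2 - Δ_1) = -36
  2·σ_2 + 8·σ_3 + 2·σ_4 = 6(Δ_3 - Δ_2) = -12
Clamped end conditions give two more equations: 2h_0·σ_0 + h_0·σ_1 = 6(Δ_0 - s'(0)) = -57 and h_3·σ_3 + 2h_3·σ_4 = 6(s'(8) - Δ_3) = -18.
Solving the tridiagonal system: σ_0 = -2419/112, σ_1 = 823/56, σ_2 = -139/16, σ_3 = 115/56, σ_4 = -619/112.

14.6964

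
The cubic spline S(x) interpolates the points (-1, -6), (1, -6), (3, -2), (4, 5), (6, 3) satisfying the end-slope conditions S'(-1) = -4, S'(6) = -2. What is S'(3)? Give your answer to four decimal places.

6.2623

Put m_i = S'' at the i-th knot. Here h = (2, 2, 1, 2) and Δ = (0, 2, 7, -1), so the interior equations h_(i-1)·m_(i-1) + 2(h_(i-1)+h_i)·m_i + h_i·m_(i+1) = 6(Δ_i − Δ_(i-1)) read
  2·m_0 + 8·m_1 + 2·m_2 = 6(Δ_1 - Δ_0) = 12
  2·m_1 + 6·m_2 + 1·m_3 = 6(Δ_2 - Δ_1) = 30
  1·m_2 + 6·m_3 + 2·m_4 = 6(Δ_3 - Δ_2) = -48
Clamped end conditions give two more equations: 2h_0·m_0 + h_0·m_1 = 6(Δ_0 - S'(-1)) = 24 and h_3·m_3 + 2h_3·m_4 = 6(S'(6) - Δ_3) = -6.
Solving: m_0 = 431/61, m_1 = -130/61, m_2 = 455/61, m_3 = -640/61, m_4 = 457/122.
On [3, 4], S'(x) = b_2 + 2c_2·(x - 3) + 3d_2·(x - 3)² with b_2 = Δ_2 - h_2(2m_2 + m_3)/6 = 382/61, c_2 = m_2/2 = 455/122, d_2 = (m_3 - m_2)/(6h_2) = -365/122. So S'(3) = 382/61.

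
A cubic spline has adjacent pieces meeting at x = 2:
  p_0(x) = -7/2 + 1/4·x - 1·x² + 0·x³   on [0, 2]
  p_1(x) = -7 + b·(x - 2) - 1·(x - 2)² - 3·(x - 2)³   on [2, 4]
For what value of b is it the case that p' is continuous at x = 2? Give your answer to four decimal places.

-3.7500

p_0'(x) = 1/4 - 2·x + 0·x², so p_0'(2) = -15/4. On the right, p_1'(2) = b, so b = -15/4.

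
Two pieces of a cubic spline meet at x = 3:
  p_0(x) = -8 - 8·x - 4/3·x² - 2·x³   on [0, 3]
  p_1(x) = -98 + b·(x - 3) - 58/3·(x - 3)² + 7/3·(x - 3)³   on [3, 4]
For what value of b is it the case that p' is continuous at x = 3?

-70

p_0'(x) = -8 - 8/3·x - 6·x², so p_0'(3) = -70. On the right, p_1'(3) = b, so b = -70.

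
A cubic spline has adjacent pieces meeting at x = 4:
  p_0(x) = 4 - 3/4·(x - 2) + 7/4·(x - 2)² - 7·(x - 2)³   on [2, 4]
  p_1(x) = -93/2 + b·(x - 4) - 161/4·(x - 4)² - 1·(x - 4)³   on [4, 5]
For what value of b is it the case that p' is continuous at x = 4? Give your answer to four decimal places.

-77.7500

p_0'(x) = -3/4 + 7/2·(x - 2) - 21·(x - 2)², so p_0'(4) = -311/4. On the right, p_1'(4) = b, so b = -311/4.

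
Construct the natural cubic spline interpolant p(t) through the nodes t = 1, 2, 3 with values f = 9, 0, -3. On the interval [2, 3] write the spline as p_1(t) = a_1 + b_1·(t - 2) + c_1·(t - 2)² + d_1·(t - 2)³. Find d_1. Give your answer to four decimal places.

-1.5000

Write M_i for p''(x_i). With h_i = 1, 1 and divided differences Δ_i = -9, -3, the continuity of p' gives the tridiagonal system
  1·M_0 + 4·M_1 + 1·M_2 = 6(Δ_1 - Δ_0) = 36
Natural end conditions: M_0 = M_2 = 0.
Solving: M_0 = 0, M_1 = 9, M_2 = 0.
On [2, 3], with p_1(t) = a_1 + b_1·(t - 2) + c_1·(t - 2)² + d_1·(t - 2)³: c_1 = M_1/2 = 9/2, d_1 = (M_2 - M_1)/(6h_1) = -3/2, b_1 = Δ_1 - h_1(2M_1 + M_2)/6 = -6.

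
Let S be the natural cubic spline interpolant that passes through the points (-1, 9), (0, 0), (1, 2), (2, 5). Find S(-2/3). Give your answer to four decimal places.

5.1506

Let M_i = S''(x_i). Step sizes h_i = 1, 1, 1; slopes of the chords Δ_i = (y_(i+1) - y_i)/h_i = -9, 2, 3.
  1·M_0 + 4·M_1 + 1·M_2 = 6(Δ_1 - Δ_0) = 66
  1·M_1 + 4·M_2 + 1·M_3 = 6(Δ_2 - Δ_1) = 6
Natural end conditions: M_0 = M_3 = 0.
Solving the tridiagonal system: M_0 = 0, M_1 = 86/5, M_2 = -14/5, M_3 = 0.
On [-1, 0], S(t) = 9 - 178/15·(t + 1) + 0·(t + 1)² + 43/15·(t + 1)³.
With (t + 1) = 1/3: S(-2/3) = 2086/405.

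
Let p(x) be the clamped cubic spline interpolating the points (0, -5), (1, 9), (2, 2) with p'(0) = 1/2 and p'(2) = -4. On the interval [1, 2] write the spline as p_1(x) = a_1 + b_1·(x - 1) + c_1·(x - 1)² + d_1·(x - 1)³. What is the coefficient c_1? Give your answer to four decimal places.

With σ_i denoting the second derivative at x_i, h_i = 1, 1, and Δ_i = (y_(i+1) − y_i)/h_i = 14, -7:
  1·σ_0 + 4·σ_1 + 1·σ_2 = 6(Δ_1 - Δ_0) = -126
Clamped end conditions give two more equations: 2h_0·σ_0 + h_0·σ_1 = 6(Δ_0 - p'(0)) = 81 and h_1·σ_1 + 2h_1·σ_2 = 6(p'(2) - Δ_1) = 18.
Solving: σ_0 = 279/4, σ_1 = -117/2, σ_2 = 153/4.
On [1, 2], with p_1(x) = a_1 + b_1·(x - 1) + c_1·(x - 1)² + d_1·(x - 1)³: c_1 = σ_1/2 = -117/4, d_1 = (σ_2 - σ_1)/(6h_1) = 129/8, b_1 = Δ_1 - h_1(2σ_1 + σ_2)/6 = 49/8.

-29.2500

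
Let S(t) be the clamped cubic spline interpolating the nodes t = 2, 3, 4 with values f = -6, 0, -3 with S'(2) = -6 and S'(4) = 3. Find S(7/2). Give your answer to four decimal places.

With m_i denoting the second derivative at x_i, h_i = 1, 1, and Δ_i = (y_(i+1) − y_i)/h_i = 6, -3:
  1·m_0 + 4·m_1 + 1·m_2 = 6(Δ_1 - Δ_0) = -54
Clamped end conditions give two more equations: 2h_0·m_0 + h_0·m_1 = 6(Δ_0 - S'(2)) = 72 and h_1·m_1 + 2h_1·m_2 = 6(S'(4) - Δ_1) = 36.
Solving the tridiagonal system: m_0 = 54, m_1 = -36, m_2 = 36.
On [3, 4], S(t) = 0 + 3·(t - 3) - 18·(t - 3)² + 12·(t - 3)³.
With (t - 3) = 1/2: S(7/2) = -3/2.

-1.5000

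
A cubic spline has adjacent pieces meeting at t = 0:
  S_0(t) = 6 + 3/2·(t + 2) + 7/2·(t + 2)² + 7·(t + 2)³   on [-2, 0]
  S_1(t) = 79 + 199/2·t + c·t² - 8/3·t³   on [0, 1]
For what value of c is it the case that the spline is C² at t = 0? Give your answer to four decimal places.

45.5000

S_0''(t) = 7 + 42·(t + 2), so S_0''(0) = 91. On the right, S_1''(0) = 2c, so c = 91/2.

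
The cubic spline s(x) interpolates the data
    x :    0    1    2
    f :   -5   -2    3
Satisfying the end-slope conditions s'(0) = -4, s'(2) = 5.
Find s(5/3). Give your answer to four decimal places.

With M_i denoting the second derivative at x_i, h_i = 1, 1, and Δ_i = (y_(i+1) − y_i)/h_i = 3, 5:
  1·M_0 + 4·M_1 + 1·M_2 = 6(Δ_1 - Δ_0) = 12
Clamped end conditions give two more equations: 2h_0·M_0 + h_0·M_1 = 6(Δ_0 - s'(0)) = 42 and h_1·M_1 + 2h_1·M_2 = 6(s'(2) - Δ_1) = 0.
Solving the tridiagonal system: M_0 = 45/2, M_1 = -3, M_2 = 3/2.
On [1, 2], s(x) = -2 + 23/4·(x - 1) - 3/2·(x - 1)² + 3/4·(x - 1)³.
With (x - 1) = 2/3: s(5/3) = 25/18.

1.3889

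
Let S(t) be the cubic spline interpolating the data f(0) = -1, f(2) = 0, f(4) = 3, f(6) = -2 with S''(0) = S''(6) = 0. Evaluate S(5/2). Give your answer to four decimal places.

0.9313

With M_i denoting the second derivative at x_i, h_i = 2, 2, 2, and Δ_i = (y_(i+1) − y_i)/h_i = 1/2, 3/2, -5/2:
  2·M_0 + 8·M_1 + 2·M_2 = 6(Δ_1 - Δ_0) = 6
  2·M_1 + 8·M_2 + 2·M_3 = 6(Δ_2 - Δ_1) = -24
Natural end conditions: M_0 = M_3 = 0.
Hence M_0 = 0, M_1 = 8/5, M_2 = -17/5, M_3 = 0.
On [2, 4], S(t) = 0 + 47/30·(t - 2) + 4/5·(t - 2)² - 5/12·(t - 2)³.
With (t - 2) = 1/2: S(5/2) = 149/160.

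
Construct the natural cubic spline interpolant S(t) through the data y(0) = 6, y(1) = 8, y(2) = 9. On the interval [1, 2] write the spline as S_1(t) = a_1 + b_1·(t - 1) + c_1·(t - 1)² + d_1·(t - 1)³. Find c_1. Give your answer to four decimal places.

-0.7500

Put σ_i = S'' at the i-th knot. Here h = (1, 1) and Δ = (2, 1), so the interior equations h_(i-1)·σ_(i-1) + 2(h_(i-1)+h_i)·σ_i + h_i·σ_(i+1) = 6(Δ_i − Δ_(i-1)) read
  1·σ_0 + 4·σ_1 + 1·σ_2 = 6(Δ_1 - Δ_0) = -6
Natural end conditions: σ_0 = σ_2 = 0.
Hence σ_0 = 0, σ_1 = -3/2, σ_2 = 0.
On [1, 2], with S_1(t) = a_1 + b_1·(t - 1) + c_1·(t - 1)² + d_1·(t - 1)³: c_1 = σ_1/2 = -3/4, d_1 = (σ_2 - σ_1)/(6h_1) = 1/4, b_1 = Δ_1 - h_1(2σ_1 + σ_2)/6 = 3/2.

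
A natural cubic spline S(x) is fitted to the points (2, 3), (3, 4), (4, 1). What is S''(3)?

Write σ_i for S''(x_i). With h_i = 1, 1 and divided differences Δ_i = 1, -3, the continuity of S' gives the tridiagonal system
  1·σ_0 + 4·σ_1 + 1·σ_2 = 6(Δ_1 - Δ_0) = -24
Natural end conditions: σ_0 = σ_2 = 0.
Hence σ_0 = 0, σ_1 = -6, σ_2 = 0.

-6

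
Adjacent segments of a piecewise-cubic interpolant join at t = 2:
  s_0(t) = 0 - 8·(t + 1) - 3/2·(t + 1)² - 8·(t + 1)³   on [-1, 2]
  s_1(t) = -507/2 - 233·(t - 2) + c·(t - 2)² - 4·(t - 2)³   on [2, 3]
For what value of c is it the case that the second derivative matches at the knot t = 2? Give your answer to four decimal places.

-73.5000

s_0''(t) = -3 - 48·(t + 1), so s_0''(2) = -147. On the right, s_1''(2) = 2c, so c = -147/2.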